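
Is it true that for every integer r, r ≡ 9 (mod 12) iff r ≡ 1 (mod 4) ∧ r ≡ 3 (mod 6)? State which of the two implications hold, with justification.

Forward direction. Suppose r ≡ 9 (mod 12); write r = 12j + 9. Since 4 ∣ 12, reducing mod 4 gives r ≡ 9 ≡ 1 (mod 4); since 6 ∣ 12, reducing mod 6 gives r ≡ 9 ≡ 3 (mod 6).

Converse. If r ≡ 1 (mod 4) and r ≡ 3 (mod 6), then by the Chinese remainder theorem r ≡ 9 (mod 12). This is exactly r ≡ 9 (mod 12).

The biconditional holds.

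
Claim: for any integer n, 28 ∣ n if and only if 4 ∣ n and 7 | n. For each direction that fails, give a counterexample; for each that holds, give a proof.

(⇒) If 28 ∣ n, write n = 28q. Since 28 = 7·4, n = 4·(7q), so 4 ∣ n; and since 28 = 4·7, n = 7·(4q), so 7 ∣ n.

(⇐) Suppose 4 ∣ n and 7 ∣ n. Any common multiple of 4 and 7 is a multiple of their lcm; here gcd(4, 7) = 1, so lcm(4, 7) = 4·7 = 28, so 28 ∣ n.

The biconditional holds.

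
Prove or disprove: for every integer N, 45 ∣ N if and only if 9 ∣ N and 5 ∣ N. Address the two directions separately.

[⇒] If 45 ∣ N, write N = 45q. Since 45 = 5·9, N = 9·(5q), so 9 ∣ N; and since 45 = 9·5, N = 5·(9q), so 5 ∣ N.

[⇐] Suppose 9 ∣ N and 5 ∣ N. Any common multiple of 9 and 5 is a multiple of their lcm; here gcd(9, 5) = 1, so lcm(9, 5) = 9·5 = 45, so 45 ∣ N.

The biconditional holds.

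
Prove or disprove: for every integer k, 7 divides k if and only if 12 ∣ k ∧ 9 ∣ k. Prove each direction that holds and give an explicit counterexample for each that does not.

(⇒) fails and (⇐) fails.

(⟹) This fails: take k = 7. Certainly 7 ∣ 7, but 12 ∤ 7.

(⟸) This fails: take k = 36. Both 12 ∣ 36 and 9 ∣ 36, yet 36 is not a multiple of 7 (since 36 = 5·7 + 1), so 7 ∤ 36.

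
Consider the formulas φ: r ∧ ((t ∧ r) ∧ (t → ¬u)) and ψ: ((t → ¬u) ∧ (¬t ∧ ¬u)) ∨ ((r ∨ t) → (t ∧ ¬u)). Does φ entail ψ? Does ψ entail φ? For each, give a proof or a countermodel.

(⟹) Assume the antecedent. If u is true, the antecedent cannot hold. If u is false, the consequent reduces to true regardless of the other variables. Either way the consequent holds.

(⟸) This fails. Under u = F, r = F, t = F, the left side is false but the right side is true.

The forward direction holds; the converse fails.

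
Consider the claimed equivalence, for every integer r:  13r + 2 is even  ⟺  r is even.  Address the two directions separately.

(⟸) Suppose r is even; write r = 2j. Then 13r + 2 = 13·(2j) + 2 = 2·13j + 2, which is even.

(⟹) Suppose 13r + 2 is even. Since 13 is odd, 13r and r have the same parity, so 13r + 2 ≡ r + 2 (mod 2). As 2 is even, 13r + 2 is even exactly when r is even. Thus r is even.

The biconditional holds.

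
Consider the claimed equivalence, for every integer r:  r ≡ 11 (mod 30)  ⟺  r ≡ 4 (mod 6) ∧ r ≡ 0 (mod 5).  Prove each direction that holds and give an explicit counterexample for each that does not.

[⇒] This fails: r = 11 gives 11 ≡ 11 (mod 30) but 11 ≡ 5 (mod 6), so the conjunction on the right does not hold.

[⇐] This fails: r = 10 satisfies both congruences on the right (10 ≡ 4 mod 6 and 10 ≡ 0 mod 5) yet 10 ≡ 10 (mod 30), not 11.

(⇒) fails and (⇐) fails.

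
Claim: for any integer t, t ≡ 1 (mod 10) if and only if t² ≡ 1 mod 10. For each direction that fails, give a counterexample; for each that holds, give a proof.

[⇒] Suppose t ≡ 1 (mod 10). Write t = 10j + 1. Then (10j + 1)² = 100j² + 20j + 1 = 10(10j² + 2j) + 1, so t² ≡ 1 (mod 10).

[⇐] This fails: take t = 9. Then 9² = 81 ≡ 1 (mod 10), yet 9 ≡ 9 (mod 10), not 1.

Only the forward direction holds.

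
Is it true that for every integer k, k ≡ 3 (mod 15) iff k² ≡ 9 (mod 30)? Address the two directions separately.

Both directions fail.

(→) This fails: take k = 18. Then 18 ≡ 3 (mod 15), but 18² = 324 ≡ 24 (mod 30), not 9.

(←) This fails: take k = 27. Then 27² = 729 ≡ 9 (mod 30), yet 27 ≡ 12 (mod 15), not 3.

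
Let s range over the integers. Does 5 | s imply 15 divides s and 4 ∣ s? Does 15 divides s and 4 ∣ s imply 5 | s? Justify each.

Forward direction. This fails: take s = 5. Certainly 5 ∣ 5, but 15 ∤ 5.

Converse. Suppose 15 ∣ s and 4 ∣ s. Any common multiple of 15 and 4 is a multiple of their lcm; here gcd(15, 4) = 1, so lcm(15, 4) = 15·4 = 60, so 60 ∣ s. Since 5 ∣ 60, it follows that 5 ∣ s.

The forward direction fails; the converse holds.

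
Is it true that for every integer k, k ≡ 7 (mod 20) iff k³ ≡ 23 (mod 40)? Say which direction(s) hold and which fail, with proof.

Only the reverse direction holds.

Forward direction. This fails: take k = 27. Then 27 ≡ 7 (mod 20), but 27³ = 19683 ≡ 3 (mod 40), not 23.

Converse. The residues r modulo 40 with r³ ≡ 23 (mod 40) are exactly {7}, and each is ≡ 7 (mod 20).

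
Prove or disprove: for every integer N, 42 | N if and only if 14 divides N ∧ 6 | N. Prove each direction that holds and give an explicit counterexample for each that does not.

Equivalent; both directions hold.

(→) If 42 ∣ N, write N = 42q. Since 42 = 3·14, N = 14·(3q), so 14 ∣ N; and since 42 = 7·6, N = 6·(7q), so 6 ∣ N.

(←) Suppose 14 ∣ N and 6 ∣ N. Any common multiple of 14 and 6 is a multiple of their lcm; here lcm(14, 6) = 14·6/gcd(14, 6) = 84/2 = 42, so 42 ∣ N.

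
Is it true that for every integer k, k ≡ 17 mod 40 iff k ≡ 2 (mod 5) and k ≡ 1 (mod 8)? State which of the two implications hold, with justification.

(←) If k ≡ 2 (mod 5) and k ≡ 1 (mod 8), then by the Chinese remainder theorem k ≡ 17 (mod 40). This is exactly k ≡ 17 (mod 40).

(→) Suppose k ≡ 17 (mod 40); write k = 40j + 17. Since 5 ∣ 40, reducing mod 5 gives k ≡ 17 ≡ 2 (mod 5); since 8 ∣ 40, reducing mod 8 gives k ≡ 17 ≡ 1 (mod 8).

The biconditional holds.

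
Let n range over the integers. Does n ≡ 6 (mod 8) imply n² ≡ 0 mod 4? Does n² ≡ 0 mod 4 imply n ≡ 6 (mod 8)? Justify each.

Not equivalent: only (⇒) holds.

(⇐) This fails: take n = 0. Then 0² = 0 ≡ 0 (mod 4), yet 0 ≡ 0 (mod 8), not 6.

(⇒) Suppose n ≡ 6 (mod 8). Then n² ≡ 6² = 36 (mod 8), and since 4 ∣ 8, also n² ≡ 0 (mod 4).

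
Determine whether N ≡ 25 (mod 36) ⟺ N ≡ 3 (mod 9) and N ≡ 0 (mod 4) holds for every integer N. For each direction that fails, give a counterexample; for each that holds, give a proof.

(→) This fails: N = 25 gives 25 ≡ 25 (mod 36) but 25 ≡ 7 (mod 9), so the conjunction on the right does not hold.

(←) This fails: N = 12 satisfies both congruences on the right (12 ≡ 3 mod 9 and 12 ≡ 0 mod 4) yet 12 ≡ 12 (mod 36), not 25.

(⇒) fails and (⇐) fails.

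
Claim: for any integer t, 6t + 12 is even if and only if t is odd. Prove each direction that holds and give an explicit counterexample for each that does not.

(⇒) This fails: take t = 2. Then 6t + 12 = 24, which is even, yet t = 2 is even, not odd.

(⇐) Suppose t is odd. Since 6 is even, 6t is even for every t, so 6t + 12 has the same parity as 12, which is even. Hence 6t + 12 is even.

Not equivalent: only (⇐) holds.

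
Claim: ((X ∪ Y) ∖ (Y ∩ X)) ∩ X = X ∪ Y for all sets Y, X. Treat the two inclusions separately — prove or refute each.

Forward inclusion. Let x ∈ ((X ∪ Y) ∖ (Y ∩ X)) ∩ X. Then x ∈ X and x ∉ Y, from which x ∈ X ∪ Y.

Reverse inclusion. This inclusion fails. Take Y = {1}, X = ∅; then 1 ∈ X ∪ Y but 1 ∉ ((X ∪ Y) ∖ (Y ∩ X)) ∩ X.

The sets are not equal: only the forward inclusion holds.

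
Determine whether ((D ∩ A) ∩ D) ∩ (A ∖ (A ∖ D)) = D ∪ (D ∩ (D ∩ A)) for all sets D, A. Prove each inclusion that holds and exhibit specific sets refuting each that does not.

Reverse inclusion. This inclusion fails. Take D = {1}, A = ∅; then 1 ∈ D ∪ (D ∩ (D ∩ A)) but 1 ∉ ((D ∩ A) ∩ D) ∩ (A ∖ (A ∖ D)).

Forward inclusion. Let x ∈ ((D ∩ A) ∩ D) ∩ (A ∖ (A ∖ D)). Then x ∈ D ∩ A, from which x ∈ D ∪ (D ∩ (D ∩ A)).

The sets are not equal: only the forward inclusion holds.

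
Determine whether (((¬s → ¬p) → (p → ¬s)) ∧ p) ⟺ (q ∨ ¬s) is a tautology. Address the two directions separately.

(→) Assume the antecedent. If p is true, the antecedent forces (p = T, q = F, s = F) or (p = T, q = T, s = F), and q ∨ ¬s holds there. If p is false, the antecedent cannot hold. Either way q ∨ ¬s holds.

(←) This fails. Under p = F, q = F, s = F, the left side is false but the right side is true.

The forward direction holds; the converse fails.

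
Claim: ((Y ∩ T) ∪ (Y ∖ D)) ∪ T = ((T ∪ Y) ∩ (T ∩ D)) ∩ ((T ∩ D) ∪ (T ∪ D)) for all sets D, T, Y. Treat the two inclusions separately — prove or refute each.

Only the reverse inclusion holds.

Forward inclusion. This inclusion fails. Take D = ∅, T = {1}, Y = ∅; then 1 ∈ ((Y ∩ T) ∪ (Y ∖ D)) ∪ T but 1 ∉ ((T ∪ Y) ∩ (T ∩ D)) ∩ ((T ∩ D) ∪ (T ∪ D)).

Reverse inclusion. Let x ∈ ((T ∪ Y) ∩ (T ∩ D)) ∩ ((T ∩ D) ∪ (T ∪ D)). Then either x ∈ D ∩ T and x ∉ Y; or x ∈ D ∩ T ∩ Y. In each case x ∈ ((Y ∩ T) ∪ (Y ∖ D)) ∪ T, so ((T ∪ Y) ∩ (T ∩ D)) ∩ ((T ∩ D) ∪ (T ∪ D)) ⊆ ((Y ∩ T) ∪ (Y ∖ D)) ∪ T.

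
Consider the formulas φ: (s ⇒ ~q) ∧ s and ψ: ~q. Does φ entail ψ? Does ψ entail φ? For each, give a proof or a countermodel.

Only the forward implication holds.

[⇒] Assume the antecedent. If q is true, the antecedent cannot hold. If q is false, ~q reduces to true regardless of the other variables. Either way ~q holds.

[⇐] This fails. Under q = F, s = F, the left side is false but the right side is true.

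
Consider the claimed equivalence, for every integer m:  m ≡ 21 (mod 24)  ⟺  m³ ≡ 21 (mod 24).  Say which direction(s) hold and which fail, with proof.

Equivalent; both directions hold.

[⇒] Suppose m ≡ 21 (mod 24). Write m = 24j + 21. Then (24j + 21)³ = 13824j³ + 36288j² + 31752j + 9261 = 24(576j³ + 1512j² + 1323j + 385) + 21, so m³ ≡ 21 (mod 24).

[⇐] Conversely, suppose m³ ≡ 21 (mod 24). The only residue r in {0, …, 23} with r³ ≡ 21 (mod 24) is r = 21, so m ≡ 21 (mod 24).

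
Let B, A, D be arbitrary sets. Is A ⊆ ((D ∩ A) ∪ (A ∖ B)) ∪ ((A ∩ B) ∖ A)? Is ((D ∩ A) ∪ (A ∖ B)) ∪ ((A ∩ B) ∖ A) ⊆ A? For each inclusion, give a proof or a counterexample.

(⊆) fails; (⊇) holds.

Forward inclusion. This inclusion fails. Take B = {1}, A = {1}, D = ∅; then 1 ∈ A but 1 ∉ ((D ∩ A) ∪ (A ∖ B)) ∪ ((A ∩ B) ∖ A).

Reverse inclusion. Let x ∈ ((D ∩ A) ∪ (A ∖ B)) ∪ ((A ∩ B) ∖ A). Then either x ∈ A and x ∉ B, D; or x ∈ A ∩ D and x ∉ B; or x ∈ B ∩ A ∩ D. In each case x ∈ A, so ((D ∩ A) ∪ (A ∖ B)) ∪ ((A ∩ B) ∖ A) ⊆ A.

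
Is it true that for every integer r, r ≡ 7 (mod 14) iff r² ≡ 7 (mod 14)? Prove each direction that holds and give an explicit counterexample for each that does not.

Both directions hold.

Forward direction. Suppose r ≡ 7 (mod 14). Write r = 14j + 7. Then (14j + 7)² = 196j² + 196j + 49 = 14(14j² + 14j + 3) + 7, so r² ≡ 7 (mod 14).

Converse. Suppose r² ≡ 7 (mod 14). The only residue r in {0, …, 13} with r² ≡ 7 (mod 14) is r = 7, so r ≡ 7 (mod 14).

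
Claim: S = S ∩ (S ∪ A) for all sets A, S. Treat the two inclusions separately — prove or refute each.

(⟹) Let x ∈ S. Then either x ∈ S and x ∉ A; or x ∈ A ∩ S. In each case x ∈ S ∩ (S ∪ A), so S ⊆ S ∩ (S ∪ A).

(⟸) Let x ∈ S ∩ (S ∪ A). Then either x ∈ S and x ∉ A; or x ∈ A ∩ S. In each case x ∈ S, so S ∩ (S ∪ A) ⊆ S.

Both inclusions hold; the sets are equal.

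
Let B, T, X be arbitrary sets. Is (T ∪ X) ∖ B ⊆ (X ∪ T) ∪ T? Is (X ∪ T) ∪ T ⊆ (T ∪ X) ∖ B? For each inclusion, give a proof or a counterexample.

(⊆) Let x ∈ (T ∪ X) ∖ B. Then either x ∈ T and x ∉ B, X; or x ∈ X and x ∉ B, T; or x ∈ T ∩ X and x ∉ B. In each case x ∈ (X ∪ T) ∪ T, so (T ∪ X) ∖ B ⊆ (X ∪ T) ∪ T.

(⊇) This inclusion fails. Take B = {1}, T = {1}, X = ∅; then 1 ∈ (X ∪ T) ∪ T but 1 ∉ (T ∪ X) ∖ B.

(⊆) holds; (⊇) fails.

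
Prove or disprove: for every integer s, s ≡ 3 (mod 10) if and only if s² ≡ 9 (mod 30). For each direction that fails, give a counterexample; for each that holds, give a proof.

(⇒) fails and (⇐) fails.

(⟹) This fails: take s = 13. Then 13 ≡ 3 (mod 10), but 13² = 169 ≡ 19 (mod 30), not 9.

(⟸) This fails: take s = 27. Then 27² = 729 ≡ 9 (mod 30), yet 27 ≡ 7 (mod 10), not 3.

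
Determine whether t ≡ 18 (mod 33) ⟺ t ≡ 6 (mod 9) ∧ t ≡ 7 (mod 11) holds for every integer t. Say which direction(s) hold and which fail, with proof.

[⇐] If t ≡ 6 (mod 9) and t ≡ 7 (mod 11), then by the Chinese remainder theorem t ≡ 51 (mod 99). Since 51 ≡ 18 (mod 33) and 33 ∣ 99, we get t ≡ 18 (mod 33).

[⇒] This fails: t = 18 gives 18 ≡ 18 (mod 33) but 18 ≡ 0 (mod 9), so the conjunction on the right does not hold.

Not equivalent: only (⇐) holds.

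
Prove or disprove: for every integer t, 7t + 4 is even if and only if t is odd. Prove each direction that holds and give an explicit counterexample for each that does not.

Both directions fail.

[⇒] This fails: t = 6 gives 7t + 4 = 46, which is even, but 6 is even, not odd.

[⇐] This also fails: t = 7 is odd, but 7t + 4 = 53 is odd, not even.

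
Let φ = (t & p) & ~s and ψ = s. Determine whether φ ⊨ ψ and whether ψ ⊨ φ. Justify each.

[⇒] This fails. Under p = T, t = T, s = F, the left side is true but the right side is false.

[⇐] This fails. Under p = F, t = F, s = T, the left side is false but the right side is true.

Neither implication holds.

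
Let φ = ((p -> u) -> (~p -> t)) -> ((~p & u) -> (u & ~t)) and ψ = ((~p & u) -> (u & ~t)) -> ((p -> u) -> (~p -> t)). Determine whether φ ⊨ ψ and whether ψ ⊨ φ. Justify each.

Neither direction holds.

(⇒) This fails. Under u = F, t = F, p = F, the left side is true but the right side is false.

(⇐) This fails. Under u = T, t = T, p = F, the left side is false but the right side is true.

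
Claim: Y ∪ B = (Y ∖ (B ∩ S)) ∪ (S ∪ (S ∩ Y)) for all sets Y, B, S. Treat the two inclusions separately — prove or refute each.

(⟹) This inclusion fails. Take Y = ∅, B = {1}, S = ∅; then 1 ∈ Y ∪ B but 1 ∉ (Y ∖ (B ∩ S)) ∪ (S ∪ (S ∩ Y)).

(⟸) This inclusion fails. Take Y = ∅, B = ∅, S = {1}; then 1 ∈ (Y ∖ (B ∩ S)) ∪ (S ∪ (S ∩ Y)) but 1 ∉ Y ∪ B.

Both inclusions fail.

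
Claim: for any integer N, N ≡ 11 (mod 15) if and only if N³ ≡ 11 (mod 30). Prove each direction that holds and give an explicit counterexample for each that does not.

(⇒) fails; (⇐) holds.

(⟹) This fails: take N = 26. Then 26 ≡ 11 (mod 15), but 26³ = 17576 ≡ 26 (mod 30), not 11.

(⟸) Conversely, the residues r modulo 30 with r³ ≡ 11 (mod 30) are exactly {11}, and each is ≡ 11 (mod 15).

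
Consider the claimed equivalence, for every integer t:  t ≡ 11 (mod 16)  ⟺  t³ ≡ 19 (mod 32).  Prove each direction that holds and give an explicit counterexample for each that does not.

Only the reverse direction holds.

Forward direction. This fails: take t = 27. Then 27 ≡ 11 (mod 16), but 27³ = 19683 ≡ 3 (mod 32), not 19.

Converse. The residues r modulo 32 with r³ ≡ 19 (mod 32) are exactly {11}, and each is ≡ 11 (mod 16).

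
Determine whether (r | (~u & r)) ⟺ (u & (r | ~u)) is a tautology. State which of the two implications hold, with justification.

Forward direction. This fails. Under r = T, u = F, the left side is true but the right side is false.

Converse. Assume the antecedent. If r is true, r | (~u & r) reduces to true regardless of the other variables. If r is false, the antecedent cannot hold. Either way r | (~u & r) holds.

Only the converse holds.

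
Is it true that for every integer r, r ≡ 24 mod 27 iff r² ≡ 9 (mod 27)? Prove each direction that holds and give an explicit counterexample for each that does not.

(⇒) holds; (⇐) fails.

(⟸) This fails: take r = 3. Then 3² = 9 ≡ 9 (mod 27), yet 3 ≡ 3 (mod 27), not 24.

(⟹) Suppose r ≡ 24 mod 27. Write r = 27j + 24. Then (27j + 24)² = 729j² + 1296j + 576 = 27(27j² + 48j + 21) + 9, so r² ≡ 9 (mod 27).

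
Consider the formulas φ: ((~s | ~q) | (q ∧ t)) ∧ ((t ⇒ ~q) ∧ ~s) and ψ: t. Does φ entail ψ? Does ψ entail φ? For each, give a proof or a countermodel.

Neither direction holds.

Forward direction. This fails. Under t = F, q = F, s = F, the left side is true but the right side is false.

Converse. This fails. Under t = T, q = T, s = F, the left side is false but the right side is true.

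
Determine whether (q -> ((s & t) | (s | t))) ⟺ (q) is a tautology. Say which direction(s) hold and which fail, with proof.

(⇒) This fails. Under s = F, t = F, q = F, the left side is true but the right side is false.

(⇐) This fails. Under s = F, t = F, q = T, the left side is false but the right side is true.

Both directions fail.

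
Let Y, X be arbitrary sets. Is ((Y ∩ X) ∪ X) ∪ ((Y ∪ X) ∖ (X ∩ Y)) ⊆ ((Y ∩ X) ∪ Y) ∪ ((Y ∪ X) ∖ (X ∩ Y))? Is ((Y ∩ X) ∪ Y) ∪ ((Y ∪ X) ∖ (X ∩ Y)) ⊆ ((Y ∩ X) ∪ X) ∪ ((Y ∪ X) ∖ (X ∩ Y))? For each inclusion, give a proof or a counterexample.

The two sets are equal.

Forward inclusion. Let x ∈ ((Y ∩ X) ∪ X) ∪ ((Y ∪ X) ∖ (X ∩ Y)). Then either x ∈ Y and x ∉ X; or x ∈ X and x ∉ Y; or x ∈ Y ∩ X. In each case x ∈ ((Y ∩ X) ∪ Y) ∪ ((Y ∪ X) ∖ (X ∩ Y)), so ((Y ∩ X) ∪ X) ∪ ((Y ∪ X) ∖ (X ∩ Y)) ⊆ ((Y ∩ X) ∪ Y) ∪ ((Y ∪ X) ∖ (X ∩ Y)).

Reverse inclusion. Let x ∈ ((Y ∩ X) ∪ Y) ∪ ((Y ∪ X) ∖ (X ∩ Y)). Then either x ∈ Y and x ∉ X; or x ∈ X and x ∉ Y; or x ∈ Y ∩ X. In each case x ∈ ((Y ∩ X) ∪ X) ∪ ((Y ∪ X) ∖ (X ∩ Y)), so ((Y ∩ X) ∪ Y) ∪ ((Y ∪ X) ∖ (X ∩ Y)) ⊆ ((Y ∩ X) ∪ X) ∪ ((Y ∪ X) ∖ (X ∩ Y)).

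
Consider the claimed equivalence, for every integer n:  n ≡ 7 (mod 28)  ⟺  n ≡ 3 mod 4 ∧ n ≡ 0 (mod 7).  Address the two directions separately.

(⟹) Suppose n ≡ 7 (mod 28); write n = 28j + 7. Since 4 ∣ 28, reducing mod 4 gives n ≡ 7 ≡ 3 (mod 4); since 7 ∣ 28, reducing mod 7 gives n ≡ 7 ≡ 0 (mod 7).

(⟸) Conversely, if n ≡ 3 (mod 4) and n ≡ 0 (mod 7), then by the Chinese remainder theorem n ≡ 7 (mod 28). This is exactly n ≡ 7 (mod 28).

Both directions hold.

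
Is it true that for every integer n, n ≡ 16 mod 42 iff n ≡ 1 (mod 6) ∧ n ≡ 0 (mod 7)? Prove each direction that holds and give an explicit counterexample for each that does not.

Neither implication holds.

[⇒] This fails: n = 16 gives 16 ≡ 16 (mod 42) but 16 ≡ 4 (mod 6), so the conjunction on the right does not hold.

[⇐] This fails: n = 7 satisfies both congruences on the right (7 ≡ 1 mod 6 and 7 ≡ 0 mod 7) yet 7 ≡ 7 (mod 42), not 16.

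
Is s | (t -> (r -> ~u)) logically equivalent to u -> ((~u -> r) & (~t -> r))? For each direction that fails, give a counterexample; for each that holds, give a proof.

(⟹) This fails. Under u = T, r = F, t = F, s = F, the left side is true but the right side is false.

(⟸) This fails. Under u = T, r = T, t = T, s = F, the left side is false but the right side is true.

Neither direction holds.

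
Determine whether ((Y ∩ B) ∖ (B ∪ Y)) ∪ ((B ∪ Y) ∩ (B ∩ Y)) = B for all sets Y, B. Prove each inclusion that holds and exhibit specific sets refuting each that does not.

(⊆) Let x ∈ ((Y ∩ B) ∖ (B ∪ Y)) ∪ ((B ∪ Y) ∩ (B ∩ Y)). Then x ∈ Y ∩ B, from which x ∈ B.

(⊇) This inclusion fails. Take Y = ∅, B = {1}; then 1 ∈ B but 1 ∉ ((Y ∩ B) ∖ (B ∪ Y)) ∪ ((B ∪ Y) ∩ (B ∩ Y)).

The sets are not equal: only the forward inclusion holds.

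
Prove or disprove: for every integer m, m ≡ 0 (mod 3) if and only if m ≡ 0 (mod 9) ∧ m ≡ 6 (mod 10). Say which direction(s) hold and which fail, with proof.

(⇒) fails; (⇐) holds.

(→) This fails: m = 0 gives 0 ≡ 0 (mod 3) but 0 ≡ 0 (mod 10), so the conjunction on the right does not hold.

(←) Conversely, if m ≡ 0 (mod 9) and m ≡ 6 (mod 10), then by the Chinese remainder theorem m ≡ 36 (mod 90). Since 36 ≡ 0 (mod 3) and 3 ∣ 90, we get m ≡ 0 (mod 3).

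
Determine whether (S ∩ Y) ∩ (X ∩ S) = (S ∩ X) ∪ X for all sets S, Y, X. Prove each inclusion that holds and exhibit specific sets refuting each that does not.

Forward inclusion. Let x ∈ (S ∩ Y) ∩ (X ∩ S). Then x ∈ S ∩ Y ∩ X, from which x ∈ (S ∩ X) ∪ X.

Reverse inclusion. This inclusion fails. Take S = ∅, Y = ∅, X = {1}; then 1 ∈ (S ∩ X) ∪ X but 1 ∉ (S ∩ Y) ∩ (X ∩ S).

(⊆) holds; (⊇) fails.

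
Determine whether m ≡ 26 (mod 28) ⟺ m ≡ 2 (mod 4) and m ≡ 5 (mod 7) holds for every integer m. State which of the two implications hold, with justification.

Both directions hold.

(⇒) Suppose m ≡ 26 (mod 28); write m = 28j + 26. Since 4 ∣ 28, reducing mod 4 gives m ≡ 26 ≡ 2 (mod 4); since 7 ∣ 28, reducing mod 7 gives m ≡ 26 ≡ 5 (mod 7).

(⇐) Conversely, if m ≡ 2 (mod 4) and m ≡ 5 (mod 7), then by the Chinese remainder theorem m ≡ 26 (mod 28). This is exactly m ≡ 26 (mod 28).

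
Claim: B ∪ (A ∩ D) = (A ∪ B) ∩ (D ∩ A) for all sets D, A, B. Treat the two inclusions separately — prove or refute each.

(⊆) This inclusion fails. Take D = ∅, A = ∅, B = {1}; then 1 ∈ B ∪ (A ∩ D) but 1 ∉ (A ∪ B) ∩ (D ∩ A).

(⊇) Let x ∈ (A ∪ B) ∩ (D ∩ A). Then either x ∈ D ∩ A and x ∉ B; or x ∈ D ∩ A ∩ B. In each case x ∈ B ∪ (A ∩ D), so (A ∪ B) ∩ (D ∩ A) ⊆ B ∪ (A ∩ D).

(⊆) fails; (⊇) holds.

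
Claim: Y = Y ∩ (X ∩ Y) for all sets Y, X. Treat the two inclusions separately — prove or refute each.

Forward inclusion. This inclusion fails. Take Y = {1}, X = ∅; then 1 ∈ Y but 1 ∉ Y ∩ (X ∩ Y).

Reverse inclusion. Let x ∈ Y ∩ (X ∩ Y). Then x ∈ Y ∩ X, from which x ∈ Y.

(⊆) fails; (⊇) holds.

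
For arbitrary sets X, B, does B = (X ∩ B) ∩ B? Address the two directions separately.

Only the reverse inclusion holds.

(⟹) This inclusion fails. Take X = ∅, B = {1}; then 1 ∈ B but 1 ∉ (X ∩ B) ∩ B.

(⟸) Let x ∈ (X ∩ B) ∩ B. Then x ∈ X ∩ B, from which x ∈ B.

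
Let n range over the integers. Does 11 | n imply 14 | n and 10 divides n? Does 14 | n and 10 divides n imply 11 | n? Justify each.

[⇒] This fails: take n = 11. Certainly 11 ∣ 11, but 14 ∤ 11.

[⇐] This fails: take n = 70. Both 14 ∣ 70 and 10 ∣ 70, yet 70 is not a multiple of 11 (since 70 = 6·11 + 4), so 11 ∤ 70.

(⇒) fails and (⇐) fails.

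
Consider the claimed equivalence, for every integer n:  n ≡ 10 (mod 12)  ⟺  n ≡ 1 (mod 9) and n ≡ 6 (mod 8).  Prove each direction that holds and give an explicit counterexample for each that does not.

(⇒) fails; (⇐) holds.

(⇒) This fails: n = 34 gives 34 ≡ 10 (mod 12) but 34 ≡ 7 (mod 9), so the conjunction on the right does not hold.

(⇐) Conversely, if n ≡ 1 (mod 9) and n ≡ 6 (mod 8), then by the Chinese remainder theorem n ≡ 46 (mod 72). Since 46 ≡ 10 (mod 12) and 12 ∣ 72, we get n ≡ 10 (mod 12).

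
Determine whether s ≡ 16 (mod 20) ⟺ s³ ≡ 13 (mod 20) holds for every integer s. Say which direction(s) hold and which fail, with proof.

Both directions fail.

Forward direction. This fails: take s = 16. Then 16 ≡ 16 (mod 20), but 16³ = 4096 ≡ 16 (mod 20), not 13.

Converse. This fails: take s = 17. Then 17³ = 4913 ≡ 13 (mod 20), yet 17 ≡ 17 (mod 20), not 16.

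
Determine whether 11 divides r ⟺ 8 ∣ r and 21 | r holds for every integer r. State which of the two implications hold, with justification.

Neither direction holds.

(⟹) This fails: take r = 11. Certainly 11 ∣ 11, but 8 ∤ 11.

(⟸) This fails: take r = 168. Both 8 ∣ 168 and 21 ∣ 168, yet 168 is not a multiple of 11 (since 168 = 15·11 + 3), so 11 ∤ 168.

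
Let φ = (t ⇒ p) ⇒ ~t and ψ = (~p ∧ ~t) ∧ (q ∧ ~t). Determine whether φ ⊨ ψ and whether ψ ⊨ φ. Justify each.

(⟹) This fails. Under p = F, q = F, t = F, the left side is true but the right side is false.

(⟸) Assume the antecedent. If p is true, the antecedent cannot hold. If p is false, (t ⇒ p) ⇒ ~t reduces to true regardless of the other variables. Either way (t ⇒ p) ⇒ ~t holds.

(⇒) fails; (⇐) holds.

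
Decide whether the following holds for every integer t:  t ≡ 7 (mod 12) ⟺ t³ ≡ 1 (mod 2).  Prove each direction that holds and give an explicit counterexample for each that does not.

(⇒) holds; (⇐) fails.

Forward direction. Suppose t ≡ 7 (mod 12). Then t³ ≡ 7³ = 343 (mod 12), and since 2 ∣ 12, also t³ ≡ 1 (mod 2).

Converse. This fails: take t = 1. Then 1³ = 1 ≡ 1 (mod 2), yet 1 ≡ 1 (mod 12), not 7.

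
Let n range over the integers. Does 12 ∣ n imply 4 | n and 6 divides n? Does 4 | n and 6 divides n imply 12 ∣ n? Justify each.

[⇒] If 12 ∣ n, write n = 12q. Since 12 = 3·4, n = 4·(3q), so 4 ∣ n; and since 12 = 2·6, n = 6·(2q), so 6 ∣ n.

[⇐] Suppose 4 ∣ n and 6 ∣ n. Any common multiple of 4 and 6 is a multiple of their lcm; here lcm(4, 6) = 4·6/gcd(4, 6) = 24/2 = 12, so 12 ∣ n.

Equivalent; both directions hold.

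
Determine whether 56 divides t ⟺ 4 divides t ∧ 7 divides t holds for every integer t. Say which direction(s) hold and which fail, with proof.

Only the forward implication holds.

(⇒) If 56 ∣ t, write t = 56q. Since 56 = 14·4, t = 4·(14q), so 4 ∣ t; and since 56 = 8·7, t = 7·(8q), so 7 ∣ t.

(⇐) This fails: take t = 28. Both 4 ∣ 28 and 7 ∣ 28, yet 28 is not a multiple of 56 (since 28 = 0·56 + 28), so 56 ∤ 28.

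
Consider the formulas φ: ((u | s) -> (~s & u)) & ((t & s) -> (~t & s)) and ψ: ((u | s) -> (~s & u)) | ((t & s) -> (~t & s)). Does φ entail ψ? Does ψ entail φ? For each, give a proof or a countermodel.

Only the forward implication holds.

[⇒] Assume the antecedent. If s is true, the antecedent cannot hold. If s is false, the consequent reduces to true regardless of the other variables. Either way the consequent holds.

[⇐] This fails. Under s = T, t = F, u = F, the left side is false but the right side is true.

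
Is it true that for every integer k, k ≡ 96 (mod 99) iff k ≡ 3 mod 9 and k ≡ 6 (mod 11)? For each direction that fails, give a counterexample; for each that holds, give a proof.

Forward direction. This fails: k = 96 gives 96 ≡ 96 (mod 99) but 96 ≡ 6 (mod 9), so the conjunction on the right does not hold.

Converse. This fails: k = 39 satisfies both congruences on the right (39 ≡ 3 mod 9 and 39 ≡ 6 mod 11) yet 39 ≡ 39 (mod 99), not 96.

Both directions fail.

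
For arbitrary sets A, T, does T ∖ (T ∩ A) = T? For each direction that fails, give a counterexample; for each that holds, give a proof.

(⊆) holds; (⊇) fails.

Forward inclusion. Let x ∈ T ∖ (T ∩ A). Then x ∈ T and x ∉ A, from which x ∈ T.

Reverse inclusion. This inclusion fails. Take A = {1}, T = {1}; then 1 ∈ T but 1 ∉ T ∖ (T ∩ A).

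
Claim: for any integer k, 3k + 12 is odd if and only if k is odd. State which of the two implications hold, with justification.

[⇒] Suppose 3k + 12 is odd. Since 3 is odd, 3k and k have the same parity, so 3k + 12 ≡ k + 12 (mod 2). As 12 is even, 3k + 12 is odd exactly when k is odd. Thus k is odd.

[⇐] Conversely, suppose k is odd; write k = 2j + 1. Then 3k + 12 = 3·(2j + 1) + 12 = 2·3j + 15, which is odd.

The biconditional holds.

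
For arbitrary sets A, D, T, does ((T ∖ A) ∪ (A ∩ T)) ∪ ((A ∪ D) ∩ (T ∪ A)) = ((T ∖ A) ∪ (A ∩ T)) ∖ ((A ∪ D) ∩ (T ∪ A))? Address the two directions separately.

Reverse inclusion. Let x ∈ ((T ∖ A) ∪ (A ∩ T)) ∖ ((A ∪ D) ∩ (T ∪ A)). Then x ∈ T and x ∉ A, D, from which x ∈ ((T ∖ A) ∪ (A ∩ T)) ∪ ((A ∪ D) ∩ (T ∪ A)).

Forward inclusion. This inclusion fails. Take A = {1}, D = ∅, T = ∅; then 1 ∈ ((T ∖ A) ∪ (A ∩ T)) ∪ ((A ∪ D) ∩ (T ∪ A)) but 1 ∉ ((T ∖ A) ∪ (A ∩ T)) ∖ ((A ∪ D) ∩ (T ∪ A)).

(⊆) fails; (⊇) holds.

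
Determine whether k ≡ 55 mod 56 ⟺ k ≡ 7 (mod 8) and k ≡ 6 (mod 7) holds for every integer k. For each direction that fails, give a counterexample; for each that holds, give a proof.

(⇐) If k ≡ 7 (mod 8) and k ≡ 6 (mod 7), then by the Chinese remainder theorem k ≡ 55 (mod 56). This is exactly k ≡ 55 (mod 56).

(⇒) Suppose k ≡ 55 (mod 56); write k = 56j + 55. Since 8 ∣ 56, reducing mod 8 gives k ≡ 55 ≡ 7 (mod 8); since 7 ∣ 56, reducing mod 7 gives k ≡ 55 ≡ 6 (mod 7).

Both directions hold; the statement is true.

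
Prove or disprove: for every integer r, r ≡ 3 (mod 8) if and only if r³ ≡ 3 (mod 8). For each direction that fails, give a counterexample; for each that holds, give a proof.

Both directions hold; the statement is true.

(⇒) Suppose r ≡ 3 (mod 8). Write r = 8j + 3. Then (8j + 3)³ = 512j³ + 576j² + 216j + 27 = 8(64j³ + 72j² + 27j + 3) + 3, so r³ ≡ 3 (mod 8).

(⇐) Conversely, suppose r³ ≡ 3 (mod 8). The only residue r in {0, …, 7} with r³ ≡ 3 (mod 8) is r = 3, so r ≡ 3 (mod 8).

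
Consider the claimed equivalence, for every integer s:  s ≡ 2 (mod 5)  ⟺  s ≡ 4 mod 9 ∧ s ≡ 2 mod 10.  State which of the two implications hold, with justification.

The forward direction fails; the converse holds.

(→) This fails: s = 32 gives 32 ≡ 2 (mod 5) but 32 ≡ 5 (mod 9), so the conjunction on the right does not hold.

(←) Conversely, if s ≡ 4 (mod 9) and s ≡ 2 (mod 10), then by the Chinese remainder theorem s ≡ 22 (mod 90). Since 22 ≡ 2 (mod 5) and 5 ∣ 90, we get s ≡ 2 (mod 5).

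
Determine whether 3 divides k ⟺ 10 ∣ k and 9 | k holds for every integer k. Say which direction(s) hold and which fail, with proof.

(⇒) fails; (⇐) holds.

(⇒) This fails: take k = 3. Certainly 3 ∣ 3, but 10 ∤ 3.

(⇐) Suppose 10 ∣ k and 9 ∣ k. Any common multiple of 10 and 9 is a multiple of their lcm; here gcd(10, 9) = 1, so lcm(10, 9) = 10·9 = 90, so 90 ∣ k. Since 3 ∣ 90, it follows that 3 ∣ k.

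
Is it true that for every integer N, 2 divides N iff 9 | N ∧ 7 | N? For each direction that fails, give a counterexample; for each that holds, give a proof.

Both directions fail.

[⇒] This fails: take N = 2. Certainly 2 ∣ 2, but 9 ∤ 2.

[⇐] This fails: take N = 63. Both 9 ∣ 63 and 7 ∣ 63, yet 63 is not a multiple of 2 (since 63 = 31·2 + 1), so 2 ∤ 63.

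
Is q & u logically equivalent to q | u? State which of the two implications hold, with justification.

Only the forward implication holds.

(→) Assume the antecedent. If q is true, q | u reduces to true regardless of the other variables. If q is false, the antecedent cannot hold. Either way q | u holds.

(←) This fails. Under q = T, u = F, the left side is false but the right side is true.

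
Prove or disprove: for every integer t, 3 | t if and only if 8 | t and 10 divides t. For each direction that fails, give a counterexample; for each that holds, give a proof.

Forward direction. This fails: take t = 3. Certainly 3 ∣ 3, but 8 ∤ 3.

Converse. This fails: take t = 40. Both 8 ∣ 40 and 10 ∣ 40, yet 40 is not a multiple of 3 (since 40 = 13·3 + 1), so 3 ∤ 40.

(⇒) fails and (⇐) fails.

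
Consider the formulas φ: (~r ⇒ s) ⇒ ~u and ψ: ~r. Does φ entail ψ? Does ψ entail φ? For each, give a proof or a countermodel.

Neither direction holds.

[⇒] This fails. Under s = F, u = F, r = T, the left side is true but the right side is false.

[⇐] This fails. Under s = T, u = T, r = F, the left side is false but the right side is true.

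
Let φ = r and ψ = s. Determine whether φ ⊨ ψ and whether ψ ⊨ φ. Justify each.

Both directions fail.

[⇒] This fails. Under s = F, r = T, the left side is true but the right side is false.

[⇐] This fails. Under s = T, r = F, the left side is false but the right side is true.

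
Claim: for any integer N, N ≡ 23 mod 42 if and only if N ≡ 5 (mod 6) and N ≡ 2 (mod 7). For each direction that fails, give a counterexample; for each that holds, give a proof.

[⇒] Suppose N ≡ 23 (mod 42); write N = 42j + 23. Since 6 ∣ 42, reducing mod 6 gives N ≡ 23 ≡ 5 (mod 6); since 7 ∣ 42, reducing mod 7 gives N ≡ 23 ≡ 2 (mod 7).

[⇐] Conversely, if N ≡ 5 (mod 6) and N ≡ 2 (mod 7), then by the Chinese remainder theorem N ≡ 23 (mod 42). This is exactly N ≡ 23 (mod 42).

Both directions hold; the statement is true.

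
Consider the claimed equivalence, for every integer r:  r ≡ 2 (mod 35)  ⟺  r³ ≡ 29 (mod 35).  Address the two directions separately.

Neither implication holds.

Forward direction. This fails: take r = 2. Then 2 ≡ 2 (mod 35), but 2³ = 8 ≡ 8 (mod 35), not 29.

Converse. This fails: take r = 4. Then 4³ = 64 ≡ 29 (mod 35), yet 4 ≡ 4 (mod 35), not 2.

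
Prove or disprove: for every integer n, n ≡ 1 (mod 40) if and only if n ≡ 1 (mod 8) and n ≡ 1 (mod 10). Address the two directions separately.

(→) Suppose n ≡ 1 (mod 40); write n = 40j + 1. Since 8 ∣ 40, reducing mod 8 gives n ≡ 1 (mod 8); since 10 ∣ 40, reducing mod 10 gives n ≡ 1 (mod 10).

(←) Conversely, if n ≡ 1 (mod 8) and n ≡ 1 (mod 10), then by the Chinese remainder theorem n ≡ 1 (mod 40). This is exactly n ≡ 1 (mod 40).

Both directions hold; the statement is true.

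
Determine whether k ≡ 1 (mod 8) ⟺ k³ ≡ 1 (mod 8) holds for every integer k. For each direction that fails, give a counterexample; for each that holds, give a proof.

(←) Suppose k³ ≡ 1 (mod 8). The only residue r in {0, …, 7} with r³ ≡ 1 (mod 8) is r = 1, so k ≡ 1 (mod 8).

(→) Suppose k ≡ 1 (mod 8). Write k = 8j + 1. Then (8j + 1)³ = 512j³ + 192j² + 24j + 1 = 8(64j³ + 24j² + 3j) + 1, so k³ ≡ 1 (mod 8).

Both implications hold.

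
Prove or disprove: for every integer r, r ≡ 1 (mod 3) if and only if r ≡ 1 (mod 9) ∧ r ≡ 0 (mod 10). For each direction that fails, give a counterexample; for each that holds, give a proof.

(⇒) fails; (⇐) holds.

(⇐) If r ≡ 1 (mod 9) and r ≡ 0 (mod 10), then by the Chinese remainder theorem r ≡ 10 (mod 90). Since 10 ≡ 1 (mod 3) and 3 ∣ 90, we get r ≡ 1 (mod 3).

(⇒) This fails: r = 1 gives 1 ≡ 1 (mod 3) but 1 ≡ 1 (mod 10), so the conjunction on the right does not hold.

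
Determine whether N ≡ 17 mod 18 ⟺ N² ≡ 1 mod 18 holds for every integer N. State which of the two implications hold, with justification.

Only the forward direction holds.

[⇒] Suppose N ≡ 17 mod 18. Write N = 18j + 17. Then (18j + 17)² = 324j² + 612j + 289 = 18(18j² + 34j + 16) + 1, so N² ≡ 1 (mod 18).

[⇐] This fails: take N = 1. Then 1² = 1 ≡ 1 (mod 18), yet 1 ≡ 1 (mod 18), not 17.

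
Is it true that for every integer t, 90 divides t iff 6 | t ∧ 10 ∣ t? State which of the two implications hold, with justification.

Only the forward direction holds.

(⇒) If 90 ∣ t, write t = 90q. Since 90 = 15·6, t = 6·(15q), so 6 ∣ t; and since 90 = 9·10, t = 10·(9q), so 10 ∣ t.

(⇐) This fails: take t = 30. Both 6 ∣ 30 and 10 ∣ 30, yet 30 is not a multiple of 90 (since 30 = 0·90 + 30), so 90 ∤ 30.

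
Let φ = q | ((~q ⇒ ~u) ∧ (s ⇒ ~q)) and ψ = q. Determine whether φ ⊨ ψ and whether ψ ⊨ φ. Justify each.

Not equivalent: only (⇐) holds.

[⇒] This fails. Under s = F, u = F, q = F, the left side is true but the right side is false.

[⇐] Assume the antecedent. If s is true, the antecedent forces (s = T, u = F, q = T) or (s = T, u = T, q = T), and q | ((~q ⇒ ~u) ∧ (s ⇒ ~q)) holds there. If s is false, the antecedent forces (s = F, u = F, q = T) or (s = F, u = T, q = T), and q | ((~q ⇒ ~u) ∧ (s ⇒ ~q)) holds there. Either way q | ((~q ⇒ ~u) ∧ (s ⇒ ~q)) holds.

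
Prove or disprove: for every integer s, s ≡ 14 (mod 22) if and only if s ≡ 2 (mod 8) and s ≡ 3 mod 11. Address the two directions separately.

Not equivalent: only (⇐) holds.

Forward direction. This fails: s = 80 gives 80 ≡ 14 (mod 22) but 80 ≡ 0 (mod 8), so the conjunction on the right does not hold.

Converse. If s ≡ 2 (mod 8) and s ≡ 3 (mod 11), then by the Chinese remainder theorem s ≡ 58 (mod 88). Since 58 ≡ 14 (mod 22) and 22 ∣ 88, we get s ≡ 14 (mod 22).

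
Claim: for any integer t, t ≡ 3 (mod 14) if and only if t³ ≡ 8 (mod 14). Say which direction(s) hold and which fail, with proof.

Both directions fail.

Forward direction. This fails: take t = 3. Then 3 ≡ 3 (mod 14), but 3³ = 27 ≡ 13 (mod 14), not 8.

Converse. This fails: take t = 2. Then 2³ = 8 ≡ 8 (mod 14), yet 2 ≡ 2 (mod 14), not 3.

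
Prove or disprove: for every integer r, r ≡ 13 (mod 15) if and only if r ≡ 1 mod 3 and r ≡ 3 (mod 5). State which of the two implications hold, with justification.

Both directions hold; the statement is true.

(⇒) Suppose r ≡ 13 (mod 15); write r = 15j + 13. Since 3 ∣ 15, reducing mod 3 gives r ≡ 13 ≡ 1 (mod 3); since 5 ∣ 15, reducing mod 5 gives r ≡ 13 ≡ 3 (mod 5).

(⇐) Conversely, if r ≡ 1 (mod 3) and r ≡ 3 (mod 5), then by the Chinese remainder theorem r ≡ 13 (mod 15). This is exactly r ≡ 13 (mod 15).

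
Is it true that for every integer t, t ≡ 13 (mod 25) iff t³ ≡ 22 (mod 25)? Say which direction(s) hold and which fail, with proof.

(→) Suppose t ≡ 13 (mod 25). Write t = 25j + 13. Then (25j + 13)³ = 15625j³ + 24375j² + 12675j + 2197 = 25(625j³ + 975j² + 507j + 87) + 22, so t³ ≡ 22 (mod 25).

(←) Conversely, suppose t³ ≡ 22 (mod 25). The only residue r in {0, …, 24} with r³ ≡ 22 (mod 25) is r = 13, so t ≡ 13 (mod 25).

Both directions hold; the statement is true.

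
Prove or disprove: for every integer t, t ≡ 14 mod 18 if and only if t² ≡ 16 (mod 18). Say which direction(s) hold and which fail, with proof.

Only the forward direction holds.

[⇒] Suppose t ≡ 14 mod 18. Write t = 18j + 14. Then (18j + 14)² = 324j² + 504j + 196 = 18(18j² + 28j + 10) + 16, so t² ≡ 16 (mod 18).

[⇐] This fails: take t = 4. Then 4² = 16 ≡ 16 (mod 18), yet 4 ≡ 4 (mod 18), not 14.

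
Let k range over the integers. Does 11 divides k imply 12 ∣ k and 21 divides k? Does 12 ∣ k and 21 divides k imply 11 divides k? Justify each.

Neither implication holds.

(→) This fails: take k = 11. Certainly 11 ∣ 11, but 12 ∤ 11.

(←) This fails: take k = 84. Both 12 ∣ 84 and 21 ∣ 84, yet 84 is not a multiple of 11 (since 84 = 7·11 + 7), so 11 ∤ 84.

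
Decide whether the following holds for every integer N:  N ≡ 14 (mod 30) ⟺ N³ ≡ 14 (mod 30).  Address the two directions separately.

Equivalent; both directions hold.

Forward direction. Suppose N ≡ 14 (mod 30). Write N = 30j + 14. Then (30j + 14)³ = 27000j³ + 37800j² + 17640j + 2744 = 30(900j³ + 1260j² + 588j + 91) + 14, so N³ ≡ 14 (mod 30).

Converse. Suppose N³ ≡ 14 (mod 30). The only residue r in {0, …, 29} with r³ ≡ 14 (mod 30) is r = 14, so N ≡ 14 (mod 30).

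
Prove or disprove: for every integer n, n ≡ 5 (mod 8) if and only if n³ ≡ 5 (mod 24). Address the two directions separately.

The forward direction fails; the converse holds.

Forward direction. This fails: take n = 13. Then 13 ≡ 5 (mod 8), but 13³ = 2197 ≡ 13 (mod 24), not 5.

Converse. The residues r modulo 24 with r³ ≡ 5 (mod 24) are exactly {5}, and each is ≡ 5 (mod 8).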